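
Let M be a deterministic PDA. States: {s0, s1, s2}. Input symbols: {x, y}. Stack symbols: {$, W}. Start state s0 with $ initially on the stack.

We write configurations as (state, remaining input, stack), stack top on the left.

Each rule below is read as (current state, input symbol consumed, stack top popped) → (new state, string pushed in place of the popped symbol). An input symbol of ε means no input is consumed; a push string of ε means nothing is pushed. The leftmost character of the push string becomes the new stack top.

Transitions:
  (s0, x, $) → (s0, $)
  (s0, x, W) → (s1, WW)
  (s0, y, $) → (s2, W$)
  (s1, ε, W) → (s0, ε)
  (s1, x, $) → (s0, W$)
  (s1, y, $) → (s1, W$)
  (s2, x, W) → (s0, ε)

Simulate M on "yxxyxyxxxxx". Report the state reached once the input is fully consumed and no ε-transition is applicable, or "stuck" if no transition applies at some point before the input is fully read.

(s0, yxxyxyxxxxx, $) ⊢ (s2, xxyxyxxxxx, W$) ⊢ (s0, xyxyxxxxx, $) ⊢ (s0, yxyxxxxx, $) ⊢ (s2, xyxxxxx, W$) ⊢ (s0, yxxxxx, $) ⊢ (s2, xxxxx, W$) ⊢ (s0, xxxx, $) ⊢ (s0, xxx, $) ⊢ (s0, xx, $) ⊢ (s0, x, $) ⊢ (s0, ε, $)
All input consumed; M is in state s0.

s0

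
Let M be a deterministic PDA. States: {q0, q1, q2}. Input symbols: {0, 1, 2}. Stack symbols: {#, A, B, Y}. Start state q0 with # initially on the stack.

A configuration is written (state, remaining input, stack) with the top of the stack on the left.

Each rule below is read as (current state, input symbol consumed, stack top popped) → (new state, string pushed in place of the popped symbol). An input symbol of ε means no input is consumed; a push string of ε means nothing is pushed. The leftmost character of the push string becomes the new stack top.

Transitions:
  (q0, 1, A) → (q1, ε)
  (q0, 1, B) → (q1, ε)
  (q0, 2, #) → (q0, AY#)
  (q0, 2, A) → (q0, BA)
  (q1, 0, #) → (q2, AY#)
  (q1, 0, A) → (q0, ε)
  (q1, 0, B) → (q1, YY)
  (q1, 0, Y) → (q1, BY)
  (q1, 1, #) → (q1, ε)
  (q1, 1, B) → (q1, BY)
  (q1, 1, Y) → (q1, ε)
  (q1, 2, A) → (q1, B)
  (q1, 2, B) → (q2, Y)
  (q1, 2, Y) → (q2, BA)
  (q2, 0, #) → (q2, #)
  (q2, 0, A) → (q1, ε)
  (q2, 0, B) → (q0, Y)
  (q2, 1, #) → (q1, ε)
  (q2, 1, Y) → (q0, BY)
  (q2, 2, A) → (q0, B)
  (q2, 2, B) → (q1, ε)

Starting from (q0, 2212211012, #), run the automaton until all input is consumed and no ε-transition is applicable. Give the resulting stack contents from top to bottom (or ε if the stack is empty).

(q0, 2212211012, #) ⊢ (q0, 212211012, AY#) ⊢ (q0, 12211012, BAY#) ⊢ (q1, 2211012, AY#) ⊢ (q1, 211012, BY#) ⊢ (q2, 11012, YY#) ⊢ (q0, 1012, BYY#) ⊢ (q1, 012, YY#) ⊢ (q1, 12, BYY#) ⊢ (q1, 2, BYYY#) ⊢ (q2, ε, YYYY#)
All input consumed in state q2 with stack YYYY#.

YYYY#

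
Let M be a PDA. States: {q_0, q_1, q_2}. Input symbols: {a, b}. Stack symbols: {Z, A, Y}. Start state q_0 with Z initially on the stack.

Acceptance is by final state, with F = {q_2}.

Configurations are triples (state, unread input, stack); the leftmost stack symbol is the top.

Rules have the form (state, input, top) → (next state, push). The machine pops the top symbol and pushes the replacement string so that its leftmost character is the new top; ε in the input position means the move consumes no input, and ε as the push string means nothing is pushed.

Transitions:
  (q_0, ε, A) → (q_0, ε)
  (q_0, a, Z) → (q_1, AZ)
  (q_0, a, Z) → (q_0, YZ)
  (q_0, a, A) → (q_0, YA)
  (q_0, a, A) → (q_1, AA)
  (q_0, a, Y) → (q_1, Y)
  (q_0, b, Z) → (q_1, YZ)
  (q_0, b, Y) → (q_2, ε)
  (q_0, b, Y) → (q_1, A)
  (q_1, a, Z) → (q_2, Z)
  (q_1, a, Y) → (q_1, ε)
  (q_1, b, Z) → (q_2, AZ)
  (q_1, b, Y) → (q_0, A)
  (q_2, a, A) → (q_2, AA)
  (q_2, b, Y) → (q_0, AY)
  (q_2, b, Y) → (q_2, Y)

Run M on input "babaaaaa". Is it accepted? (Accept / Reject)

Accept

One accepting computation: (q_0, babaaaaa, Z) ⊢ (q_1, abaaaaa, YZ) ⊢ (q_1, baaaaa, Z) ⊢ (q_2, aaaaa, AZ) ⊢ (q_2, aaaa, AAZ) ⊢ (q_2, aaa, AAAZ) ⊢ (q_2, aa, AAAAZ) ⊢ (q_2, a, AAAAAZ) ⊢ (q_2, ε, AAAAAAZ)
All input consumed and state q_2 ∈ F.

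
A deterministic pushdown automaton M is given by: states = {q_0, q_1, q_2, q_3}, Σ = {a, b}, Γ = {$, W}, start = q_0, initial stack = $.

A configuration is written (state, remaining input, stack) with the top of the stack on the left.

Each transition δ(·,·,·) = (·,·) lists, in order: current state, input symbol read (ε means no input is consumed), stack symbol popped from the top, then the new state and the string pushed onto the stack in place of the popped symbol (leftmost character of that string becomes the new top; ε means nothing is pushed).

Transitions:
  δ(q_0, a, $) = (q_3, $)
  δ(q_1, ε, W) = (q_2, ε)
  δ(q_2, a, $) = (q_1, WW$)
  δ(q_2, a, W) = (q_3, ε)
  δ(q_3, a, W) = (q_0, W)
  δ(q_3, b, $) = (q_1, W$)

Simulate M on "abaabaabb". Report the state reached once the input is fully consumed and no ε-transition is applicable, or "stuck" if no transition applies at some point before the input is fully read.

(q_0, abaabaabb, $) ⊢ (q_3, baabaabb, $) ⊢ (q_1, aabaabb, W$) ⊢ (q_2, aabaabb, $) ⊢ (q_1, abaabb, WW$) ⊢ (q_2, abaabb, W$) ⊢ (q_3, baabb, $) ⊢ (q_1, aabb, W$) ⊢ (q_2, aabb, $) ⊢ (q_1, abb, WW$) ⊢ (q_2, abb, W$) ⊢ (q_3, bb, $) ⊢ (q_1, b, W$) ⊢ (q_2, b, $)
No transition for (q_2, b, top $); M blocks with input b remaining.

stuck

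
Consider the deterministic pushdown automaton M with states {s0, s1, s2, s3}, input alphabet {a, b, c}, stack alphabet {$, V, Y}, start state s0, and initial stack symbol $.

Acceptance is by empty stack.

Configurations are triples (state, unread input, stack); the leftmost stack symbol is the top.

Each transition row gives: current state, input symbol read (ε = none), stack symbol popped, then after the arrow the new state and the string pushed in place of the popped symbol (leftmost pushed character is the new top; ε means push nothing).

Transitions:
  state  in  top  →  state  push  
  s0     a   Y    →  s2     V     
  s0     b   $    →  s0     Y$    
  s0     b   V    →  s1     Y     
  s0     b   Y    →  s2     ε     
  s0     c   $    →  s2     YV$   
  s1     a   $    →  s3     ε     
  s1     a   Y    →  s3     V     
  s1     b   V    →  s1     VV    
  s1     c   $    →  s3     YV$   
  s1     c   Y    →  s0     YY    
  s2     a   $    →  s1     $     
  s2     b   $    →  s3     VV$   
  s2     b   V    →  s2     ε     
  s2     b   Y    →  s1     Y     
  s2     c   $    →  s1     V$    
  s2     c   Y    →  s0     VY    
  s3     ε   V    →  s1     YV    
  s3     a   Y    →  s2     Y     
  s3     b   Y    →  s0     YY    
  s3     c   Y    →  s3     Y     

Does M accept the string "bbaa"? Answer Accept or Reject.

Accept

(s0, bbaa, $) ⊢ (s0, baa, Y$) ⊢ (s2, aa, $) ⊢ (s1, a, $) ⊢ (s3, ε, ε)
All input consumed and the stack is empty.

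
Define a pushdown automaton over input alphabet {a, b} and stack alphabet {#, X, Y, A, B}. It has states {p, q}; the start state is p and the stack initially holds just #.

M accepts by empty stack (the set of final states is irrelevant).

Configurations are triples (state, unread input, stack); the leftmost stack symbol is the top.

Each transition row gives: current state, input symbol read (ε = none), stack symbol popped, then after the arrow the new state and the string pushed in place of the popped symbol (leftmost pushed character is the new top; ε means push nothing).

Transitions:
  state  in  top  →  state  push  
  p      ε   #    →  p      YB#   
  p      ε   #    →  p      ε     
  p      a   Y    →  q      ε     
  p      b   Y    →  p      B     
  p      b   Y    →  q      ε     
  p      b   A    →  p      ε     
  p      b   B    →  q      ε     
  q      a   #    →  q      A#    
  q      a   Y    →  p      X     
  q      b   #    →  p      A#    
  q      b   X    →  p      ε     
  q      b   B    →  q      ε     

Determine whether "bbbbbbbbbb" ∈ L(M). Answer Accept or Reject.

Accept

One accepting computation: (p, bbbbbbbbbb, #) ⊢ (p, bbbbbbbbbb, YB#) ⊢ (p, bbbbbbbbb, BB#) ⊢ (q, bbbbbbbb, B#) ⊢ (q, bbbbbbb, #) ⊢ (p, bbbbbb, A#) ⊢ (p, bbbbb, #) ⊢ (p, bbbbb, YB#) ⊢ (p, bbbb, BB#) ⊢ (q, bbb, B#) ⊢ (q, bb, #) ⊢ (p, b, A#) ⊢ (p, ε, #) ⊢ (p, ε, ε)
All input consumed and the stack is empty.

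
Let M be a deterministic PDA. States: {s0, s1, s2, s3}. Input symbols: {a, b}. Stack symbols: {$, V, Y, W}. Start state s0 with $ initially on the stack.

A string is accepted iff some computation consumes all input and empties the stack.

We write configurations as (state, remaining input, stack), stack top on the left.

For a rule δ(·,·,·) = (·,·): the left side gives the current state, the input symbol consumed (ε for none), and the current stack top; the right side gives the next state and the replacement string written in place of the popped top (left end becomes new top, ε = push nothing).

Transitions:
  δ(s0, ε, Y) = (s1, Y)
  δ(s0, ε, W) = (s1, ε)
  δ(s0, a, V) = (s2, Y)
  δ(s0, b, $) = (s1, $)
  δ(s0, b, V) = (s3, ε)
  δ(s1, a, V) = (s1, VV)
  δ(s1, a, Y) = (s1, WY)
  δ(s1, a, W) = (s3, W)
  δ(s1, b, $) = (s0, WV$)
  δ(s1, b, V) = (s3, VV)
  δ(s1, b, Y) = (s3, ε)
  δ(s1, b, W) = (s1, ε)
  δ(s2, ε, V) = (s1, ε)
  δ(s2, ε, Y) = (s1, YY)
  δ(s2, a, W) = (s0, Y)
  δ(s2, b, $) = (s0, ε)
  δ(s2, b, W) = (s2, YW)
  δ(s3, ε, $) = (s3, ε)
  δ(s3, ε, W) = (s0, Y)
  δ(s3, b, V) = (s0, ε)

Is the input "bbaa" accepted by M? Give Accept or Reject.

(s0, bbaa, $) ⊢ (s1, baa, $) ⊢ (s0, aa, WV$) ⊢ (s1, aa, V$) ⊢ (s1, a, VV$) ⊢ (s1, ε, VVV$)
All input consumed; stack is VVV$, not empty, and no further ε-move applies.

Reject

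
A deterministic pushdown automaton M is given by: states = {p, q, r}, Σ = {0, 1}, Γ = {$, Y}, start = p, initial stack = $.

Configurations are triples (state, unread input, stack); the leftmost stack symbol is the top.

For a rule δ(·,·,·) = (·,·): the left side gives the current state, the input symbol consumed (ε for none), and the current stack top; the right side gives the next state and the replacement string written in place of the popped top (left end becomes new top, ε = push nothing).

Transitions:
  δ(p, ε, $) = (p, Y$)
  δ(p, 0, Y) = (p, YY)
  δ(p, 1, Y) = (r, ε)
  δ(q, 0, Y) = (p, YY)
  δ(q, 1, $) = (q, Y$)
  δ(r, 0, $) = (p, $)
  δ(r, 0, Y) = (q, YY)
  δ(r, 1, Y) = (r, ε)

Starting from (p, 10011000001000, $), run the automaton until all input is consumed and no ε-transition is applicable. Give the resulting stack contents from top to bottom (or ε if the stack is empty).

(p, 10011000001000, $) ⊢ (p, 10011000001000, Y$) ⊢ (r, 0011000001000, $) ⊢ (p, 011000001000, $) ⊢ (p, 011000001000, Y$) ⊢ (p, 11000001000, YY$) ⊢ (r, 1000001000, Y$) ⊢ (r, 000001000, $) ⊢ (p, 00001000, $) ⊢ (p, 00001000, Y$) ⊢ (p, 0001000, YY$) ⊢ (p, 001000, YYY$) ⊢ (p, 01000, YYYY$) ⊢ (p, 1000, YYYYY$) ⊢ (r, 000, YYYY$) ⊢ (q, 00, YYYYY$) ⊢ (p, 0, YYYYYY$) ⊢ (p, ε, YYYYYYY$)
All input consumed in state p with stack YYYYYYY$.

YYYYYYY$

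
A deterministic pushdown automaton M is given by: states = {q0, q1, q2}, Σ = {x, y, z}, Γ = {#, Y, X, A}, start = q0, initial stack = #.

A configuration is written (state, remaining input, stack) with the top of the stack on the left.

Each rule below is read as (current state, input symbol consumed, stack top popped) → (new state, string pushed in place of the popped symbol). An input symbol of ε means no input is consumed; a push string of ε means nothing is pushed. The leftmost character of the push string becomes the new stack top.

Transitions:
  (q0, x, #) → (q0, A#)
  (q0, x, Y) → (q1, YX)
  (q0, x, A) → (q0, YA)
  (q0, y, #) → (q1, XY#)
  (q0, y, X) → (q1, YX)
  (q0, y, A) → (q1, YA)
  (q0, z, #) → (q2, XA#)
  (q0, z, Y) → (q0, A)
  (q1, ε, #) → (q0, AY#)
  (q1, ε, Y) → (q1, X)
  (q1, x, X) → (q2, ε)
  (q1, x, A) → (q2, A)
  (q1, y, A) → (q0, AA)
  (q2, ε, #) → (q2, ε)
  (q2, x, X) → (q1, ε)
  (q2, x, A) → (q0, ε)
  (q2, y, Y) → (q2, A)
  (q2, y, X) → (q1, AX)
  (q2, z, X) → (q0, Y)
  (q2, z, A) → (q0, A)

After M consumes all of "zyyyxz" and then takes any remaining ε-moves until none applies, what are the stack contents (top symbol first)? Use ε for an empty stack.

(q0, zyyyxz, #)
  read z, top #: go to q2, push XA# → (q2, yyyxz, XA#)
  read y, top X: go to q1, push AX → (q1, yyxz, AXA#)
  read y, top A: go to q0, push AA → (q0, yxz, AAXA#)
  read y, top A: go to q1, push YA → (q1, xz, YAAXA#)
  ε-move, top Y: go to q1, push X → (q1, xz, XAAXA#)
  read x, top X: go to q2, push ε → (q2, z, AAXA#)
  read z, top A: go to q0, push A → (q0, ε, AAXA#)
All input consumed in state q0 with stack AAXA#.

AAXA#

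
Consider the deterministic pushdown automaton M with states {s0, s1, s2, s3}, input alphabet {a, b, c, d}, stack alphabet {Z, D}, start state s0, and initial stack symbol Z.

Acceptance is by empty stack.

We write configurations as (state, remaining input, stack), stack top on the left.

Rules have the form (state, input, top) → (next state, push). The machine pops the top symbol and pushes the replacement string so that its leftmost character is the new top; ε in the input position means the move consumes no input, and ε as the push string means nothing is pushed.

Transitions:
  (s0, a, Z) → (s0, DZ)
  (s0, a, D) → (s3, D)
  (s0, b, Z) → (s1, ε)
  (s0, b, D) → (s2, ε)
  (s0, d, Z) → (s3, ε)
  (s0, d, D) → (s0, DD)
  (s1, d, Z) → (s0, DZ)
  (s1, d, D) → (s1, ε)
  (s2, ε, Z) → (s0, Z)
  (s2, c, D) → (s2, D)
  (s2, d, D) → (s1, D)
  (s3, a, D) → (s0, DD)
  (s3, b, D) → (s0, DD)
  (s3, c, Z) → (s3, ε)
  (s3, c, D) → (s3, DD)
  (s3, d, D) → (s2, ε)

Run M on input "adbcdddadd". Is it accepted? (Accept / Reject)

(s0, adbcdddadd, Z)
  read a, top Z: go to s0, push DZ → (s0, dbcdddadd, DZ)
  read d, top D: go to s0, push DD → (s0, bcdddadd, DDZ)
  read b, top D: go to s2, push ε → (s2, cdddadd, DZ)
  read c, top D: go to s2, push D → (s2, dddadd, DZ)
  read d, top D: go to s1, push D → (s1, ddadd, DZ)
  read d, top D: go to s1, push ε → (s1, dadd, Z)
  read d, top Z: go to s0, push DZ → (s0, add, DZ)
  read a, top D: go to s3, push D → (s3, dd, DZ)
  read d, top D: go to s2, push ε → (s2, d, Z)
  ε-move, top Z: go to s0, push Z → (s0, d, Z)
  read d, top Z: go to s3, push ε → (s3, ε, ε)
All input consumed and the stack is empty.

Accept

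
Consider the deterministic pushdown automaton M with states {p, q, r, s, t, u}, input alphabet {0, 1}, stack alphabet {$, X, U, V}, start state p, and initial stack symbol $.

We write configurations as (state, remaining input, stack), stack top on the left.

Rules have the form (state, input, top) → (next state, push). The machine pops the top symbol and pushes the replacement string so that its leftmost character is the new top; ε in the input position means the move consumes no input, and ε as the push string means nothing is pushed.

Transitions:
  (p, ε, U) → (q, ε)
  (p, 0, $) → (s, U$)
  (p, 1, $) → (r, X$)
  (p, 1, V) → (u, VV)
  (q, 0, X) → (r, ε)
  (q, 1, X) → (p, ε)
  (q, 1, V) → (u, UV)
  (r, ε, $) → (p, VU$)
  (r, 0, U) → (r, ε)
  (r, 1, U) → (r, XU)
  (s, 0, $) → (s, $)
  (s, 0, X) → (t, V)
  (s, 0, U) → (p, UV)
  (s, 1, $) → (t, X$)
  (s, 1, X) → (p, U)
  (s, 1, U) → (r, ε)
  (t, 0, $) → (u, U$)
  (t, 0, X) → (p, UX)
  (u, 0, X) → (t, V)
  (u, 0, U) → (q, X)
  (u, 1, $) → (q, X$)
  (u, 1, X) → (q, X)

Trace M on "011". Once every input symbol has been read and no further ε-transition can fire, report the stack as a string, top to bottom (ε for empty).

VVU$

(p, 011, $)
  read 0, top $: go to s, push U$ → (s, 11, U$)
  read 1, top U: go to r, push ε → (r, 1, $)
  ε-move, top $: go to p, push VU$ → (p, 1, VU$)
  read 1, top V: go to u, push VV → (u, ε, VVU$)
All input consumed in state u with stack VVU$.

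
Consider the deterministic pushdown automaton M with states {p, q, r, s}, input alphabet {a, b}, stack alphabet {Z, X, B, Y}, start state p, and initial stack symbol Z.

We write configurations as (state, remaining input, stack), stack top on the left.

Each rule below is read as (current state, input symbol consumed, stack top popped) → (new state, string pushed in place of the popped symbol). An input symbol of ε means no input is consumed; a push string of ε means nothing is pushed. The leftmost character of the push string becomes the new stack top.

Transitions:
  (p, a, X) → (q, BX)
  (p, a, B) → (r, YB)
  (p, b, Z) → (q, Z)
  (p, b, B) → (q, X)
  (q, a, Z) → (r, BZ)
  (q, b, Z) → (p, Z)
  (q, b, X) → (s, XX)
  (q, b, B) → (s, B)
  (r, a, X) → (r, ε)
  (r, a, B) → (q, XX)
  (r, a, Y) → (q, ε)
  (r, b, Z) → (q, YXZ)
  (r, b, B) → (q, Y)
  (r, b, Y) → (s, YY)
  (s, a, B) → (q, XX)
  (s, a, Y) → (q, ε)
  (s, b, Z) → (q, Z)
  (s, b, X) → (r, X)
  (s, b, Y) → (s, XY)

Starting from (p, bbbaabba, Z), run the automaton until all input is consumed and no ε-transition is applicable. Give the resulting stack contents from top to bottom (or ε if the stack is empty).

XXZ

(p, bbbaabba, Z)
  read b, top Z: go to q, push Z → (q, bbaabba, Z)
  read b, top Z: go to p, push Z → (p, baabba, Z)
  read b, top Z: go to q, push Z → (q, aabba, Z)
  read a, top Z: go to r, push BZ → (r, abba, BZ)
  read a, top B: go to q, push XX → (q, bba, XXZ)
  read b, top X: go to s, push XX → (s, ba, XXXZ)
  read b, top X: go to r, push X → (r, a, XXXZ)
  read a, top X: go to r, push ε → (r, ε, XXZ)
All input consumed in state r with stack XXZ.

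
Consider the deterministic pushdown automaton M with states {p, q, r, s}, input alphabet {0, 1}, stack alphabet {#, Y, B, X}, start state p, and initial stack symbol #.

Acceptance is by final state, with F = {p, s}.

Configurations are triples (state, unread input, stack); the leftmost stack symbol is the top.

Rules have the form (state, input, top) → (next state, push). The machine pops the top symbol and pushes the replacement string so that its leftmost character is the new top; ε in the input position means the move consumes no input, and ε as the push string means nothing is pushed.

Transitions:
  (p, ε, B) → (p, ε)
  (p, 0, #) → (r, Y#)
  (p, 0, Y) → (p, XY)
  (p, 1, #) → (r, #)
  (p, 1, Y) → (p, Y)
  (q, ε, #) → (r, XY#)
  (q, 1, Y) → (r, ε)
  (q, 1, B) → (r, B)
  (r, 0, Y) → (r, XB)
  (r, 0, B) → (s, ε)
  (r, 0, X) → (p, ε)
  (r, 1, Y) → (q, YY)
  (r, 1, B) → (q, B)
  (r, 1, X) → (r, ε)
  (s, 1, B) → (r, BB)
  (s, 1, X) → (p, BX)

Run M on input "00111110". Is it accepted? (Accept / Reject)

Accept

(p, 00111110, #)
  read 0, top #: go to r, push Y# → (r, 0111110, Y#)
  read 0, top Y: go to r, push XB → (r, 111110, XB#)
  read 1, top X: go to r, push ε → (r, 11110, B#)
  read 1, top B: go to q, push B → (q, 1110, B#)
  read 1, top B: go to r, push B → (r, 110, B#)
  read 1, top B: go to q, push B → (q, 10, B#)
  read 1, top B: go to r, push B → (r, 0, B#)
  read 0, top B: go to s, push ε → (s, ε, #)
All input consumed; state s ∈ F.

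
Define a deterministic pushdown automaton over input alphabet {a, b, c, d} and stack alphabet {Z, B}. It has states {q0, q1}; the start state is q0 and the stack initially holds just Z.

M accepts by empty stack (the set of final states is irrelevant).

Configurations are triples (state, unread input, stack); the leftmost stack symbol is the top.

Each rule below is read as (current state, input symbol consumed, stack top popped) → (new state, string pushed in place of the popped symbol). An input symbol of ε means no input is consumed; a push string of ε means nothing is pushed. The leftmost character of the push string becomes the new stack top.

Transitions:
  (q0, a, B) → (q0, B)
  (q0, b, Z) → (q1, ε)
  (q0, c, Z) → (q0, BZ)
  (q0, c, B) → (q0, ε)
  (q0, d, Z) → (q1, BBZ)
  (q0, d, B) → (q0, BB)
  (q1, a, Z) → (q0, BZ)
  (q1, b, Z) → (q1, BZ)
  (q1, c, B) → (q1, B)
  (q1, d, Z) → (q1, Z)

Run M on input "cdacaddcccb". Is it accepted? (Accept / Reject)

(q0, cdacaddcccb, Z)
  read c, top Z: go to q0, push BZ → (q0, dacaddcccb, BZ)
  read d, top B: go to q0, push BB → (q0, acaddcccb, BBZ)
  read a, top B: go to q0, push B → (q0, caddcccb, BBZ)
  read c, top B: go to q0, push ε → (q0, addcccb, BZ)
  read a, top B: go to q0, push B → (q0, ddcccb, BZ)
  read d, top B: go to q0, push BB → (q0, dcccb, BBZ)
  read d, top B: go to q0, push BB → (q0, cccb, BBBZ)
  read c, top B: go to q0, push ε → (q0, ccb, BBZ)
  read c, top B: go to q0, push ε → (q0, cb, BZ)
  read c, top B: go to q0, push ε → (q0, b, Z)
  read b, top Z: go to q1, push ε → (q1, ε, ε)
All input consumed and the stack is empty.

Accept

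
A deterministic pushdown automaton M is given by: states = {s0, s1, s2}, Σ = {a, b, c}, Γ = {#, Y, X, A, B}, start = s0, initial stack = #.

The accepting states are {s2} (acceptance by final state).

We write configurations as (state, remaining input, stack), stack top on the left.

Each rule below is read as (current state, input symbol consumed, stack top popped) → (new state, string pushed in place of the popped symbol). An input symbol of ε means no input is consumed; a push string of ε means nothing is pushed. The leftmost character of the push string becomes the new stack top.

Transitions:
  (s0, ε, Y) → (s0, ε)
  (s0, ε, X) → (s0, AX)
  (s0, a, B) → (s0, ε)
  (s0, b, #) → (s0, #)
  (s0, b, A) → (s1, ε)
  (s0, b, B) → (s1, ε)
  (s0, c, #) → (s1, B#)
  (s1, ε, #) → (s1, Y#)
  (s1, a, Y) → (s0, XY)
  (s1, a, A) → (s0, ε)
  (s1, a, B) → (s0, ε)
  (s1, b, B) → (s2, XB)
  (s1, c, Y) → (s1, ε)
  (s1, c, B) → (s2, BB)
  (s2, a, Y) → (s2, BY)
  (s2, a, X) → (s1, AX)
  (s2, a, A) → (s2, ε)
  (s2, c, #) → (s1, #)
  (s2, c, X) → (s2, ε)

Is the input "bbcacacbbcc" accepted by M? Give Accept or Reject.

Reject

(s0, bbcacacbbcc, #)
  read b, top #: go to s0, push # → (s0, bcacacbbcc, #)
  read b, top #: go to s0, push # → (s0, cacacbbcc, #)
  read c, top #: go to s1, push B# → (s1, acacbbcc, B#)
  read a, top B: go to s0, push ε → (s0, cacbbcc, #)
  read c, top #: go to s1, push B# → (s1, acbbcc, B#)
  read a, top B: go to s0, push ε → (s0, cbbcc, #)
  read c, top #: go to s1, push B# → (s1, bbcc, B#)
  read b, top B: go to s2, push XB → (s2, bcc, XB#)
No transition applies at (s2, bcc, XB#); input not fully consumed.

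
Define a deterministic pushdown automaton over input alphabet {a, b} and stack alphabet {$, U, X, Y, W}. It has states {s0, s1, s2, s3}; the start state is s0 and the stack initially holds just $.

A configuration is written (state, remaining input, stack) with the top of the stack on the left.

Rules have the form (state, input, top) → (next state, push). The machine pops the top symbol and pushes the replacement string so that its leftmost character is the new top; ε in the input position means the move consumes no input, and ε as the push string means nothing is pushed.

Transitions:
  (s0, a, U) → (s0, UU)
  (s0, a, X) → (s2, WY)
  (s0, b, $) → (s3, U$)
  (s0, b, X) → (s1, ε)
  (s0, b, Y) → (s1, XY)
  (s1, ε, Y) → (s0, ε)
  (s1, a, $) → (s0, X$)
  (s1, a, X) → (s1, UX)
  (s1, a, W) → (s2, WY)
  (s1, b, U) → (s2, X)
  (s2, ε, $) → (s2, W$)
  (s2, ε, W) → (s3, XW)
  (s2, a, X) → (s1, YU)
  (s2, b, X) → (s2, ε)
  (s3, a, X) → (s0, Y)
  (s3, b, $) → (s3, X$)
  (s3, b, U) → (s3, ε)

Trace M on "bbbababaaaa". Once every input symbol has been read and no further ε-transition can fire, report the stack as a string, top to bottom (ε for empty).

UUUUXY$

(s0, bbbababaaaa, $)
  read b, top $: go to s3, push U$ → (s3, bbababaaaa, U$)
  read b, top U: go to s3, push ε → (s3, bababaaaa, $)
  read b, top $: go to s3, push X$ → (s3, ababaaaa, X$)
  read a, top X: go to s0, push Y → (s0, babaaaa, Y$)
  read b, top Y: go to s1, push XY → (s1, abaaaa, XY$)
  read a, top X: go to s1, push UX → (s1, baaaa, UXY$)
  read b, top U: go to s2, push X → (s2, aaaa, XXY$)
  read a, top X: go to s1, push YU → (s1, aaa, YUXY$)
  ε-move, top Y: go to s0, push ε → (s0, aaa, UXY$)
  read a, top U: go to s0, push UU → (s0, aa, UUXY$)
  read a, top U: go to s0, push UU → (s0, a, UUUXY$)
  read a, top U: go to s0, push UU → (s0, ε, UUUUXY$)
All input consumed in state s0 with stack UUUUXY$.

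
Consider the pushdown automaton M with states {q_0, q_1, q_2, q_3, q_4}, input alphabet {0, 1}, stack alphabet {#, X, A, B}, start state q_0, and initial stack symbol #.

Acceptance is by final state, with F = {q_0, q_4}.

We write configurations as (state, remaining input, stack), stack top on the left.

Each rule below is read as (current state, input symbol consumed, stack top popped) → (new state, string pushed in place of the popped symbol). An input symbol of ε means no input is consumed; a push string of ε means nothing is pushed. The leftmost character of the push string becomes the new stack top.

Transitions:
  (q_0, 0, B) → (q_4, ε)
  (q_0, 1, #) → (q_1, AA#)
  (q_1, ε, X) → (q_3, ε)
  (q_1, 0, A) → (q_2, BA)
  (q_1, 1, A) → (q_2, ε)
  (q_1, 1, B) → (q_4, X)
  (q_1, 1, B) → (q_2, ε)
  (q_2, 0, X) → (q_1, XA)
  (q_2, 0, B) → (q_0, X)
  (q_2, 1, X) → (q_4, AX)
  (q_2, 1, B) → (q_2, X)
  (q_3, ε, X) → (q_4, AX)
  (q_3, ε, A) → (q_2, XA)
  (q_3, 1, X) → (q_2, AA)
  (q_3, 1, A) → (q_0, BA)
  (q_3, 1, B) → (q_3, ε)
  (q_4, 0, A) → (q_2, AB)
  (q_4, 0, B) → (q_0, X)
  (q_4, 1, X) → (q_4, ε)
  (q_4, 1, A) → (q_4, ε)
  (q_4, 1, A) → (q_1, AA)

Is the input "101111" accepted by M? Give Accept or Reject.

Accept

One accepting computation: (q_0, 101111, #) ⊢ (q_1, 01111, AA#) ⊢ (q_2, 1111, BAA#) ⊢ (q_2, 111, XAA#) ⊢ (q_4, 11, AXAA#) ⊢ (q_4, 1, XAA#) ⊢ (q_4, ε, AA#)
All input consumed and state q_4 ∈ F.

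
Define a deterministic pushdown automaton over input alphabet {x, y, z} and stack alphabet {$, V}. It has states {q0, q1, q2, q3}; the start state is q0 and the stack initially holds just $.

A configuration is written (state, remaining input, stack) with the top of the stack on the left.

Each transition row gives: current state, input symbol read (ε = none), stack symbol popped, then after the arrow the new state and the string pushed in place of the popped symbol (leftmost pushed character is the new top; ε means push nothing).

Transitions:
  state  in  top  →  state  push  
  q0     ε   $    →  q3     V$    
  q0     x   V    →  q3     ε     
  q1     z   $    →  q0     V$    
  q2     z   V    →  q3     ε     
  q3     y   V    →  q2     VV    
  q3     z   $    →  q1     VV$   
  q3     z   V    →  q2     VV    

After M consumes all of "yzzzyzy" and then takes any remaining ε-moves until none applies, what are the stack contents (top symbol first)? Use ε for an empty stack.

VV$

(q0, yzzzyzy, $)
  ε-move, top $: go to q3, push V$ → (q3, yzzzyzy, V$)
  read y, top V: go to q2, push VV → (q2, zzzyzy, VV$)
  read z, top V: go to q3, push ε → (q3, zzyzy, V$)
  read z, top V: go to q2, push VV → (q2, zyzy, VV$)
  read z, top V: go to q3, push ε → (q3, yzy, V$)
  read y, top V: go to q2, push VV → (q2, zy, VV$)
  read z, top V: go to q3, push ε → (q3, y, V$)
  read y, top V: go to q2, push VV → (q2, ε, VV$)
All input consumed in state q2 with stack VV$.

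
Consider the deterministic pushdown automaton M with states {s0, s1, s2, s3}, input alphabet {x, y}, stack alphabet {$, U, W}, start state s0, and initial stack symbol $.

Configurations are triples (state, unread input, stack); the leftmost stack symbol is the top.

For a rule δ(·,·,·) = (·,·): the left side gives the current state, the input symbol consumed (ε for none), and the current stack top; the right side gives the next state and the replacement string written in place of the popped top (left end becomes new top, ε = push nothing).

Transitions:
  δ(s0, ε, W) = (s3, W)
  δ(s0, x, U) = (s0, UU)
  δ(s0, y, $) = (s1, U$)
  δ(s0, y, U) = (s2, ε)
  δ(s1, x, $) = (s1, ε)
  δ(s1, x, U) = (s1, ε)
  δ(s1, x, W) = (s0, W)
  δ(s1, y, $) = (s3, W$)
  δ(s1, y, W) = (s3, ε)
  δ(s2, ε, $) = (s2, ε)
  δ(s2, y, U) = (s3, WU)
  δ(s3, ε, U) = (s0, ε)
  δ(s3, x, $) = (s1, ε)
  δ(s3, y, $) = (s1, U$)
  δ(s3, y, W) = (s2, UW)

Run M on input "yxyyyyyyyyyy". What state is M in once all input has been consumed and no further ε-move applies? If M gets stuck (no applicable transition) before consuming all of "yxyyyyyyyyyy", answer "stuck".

(s0, yxyyyyyyyyyy, $)
  read y, top $: go to s1, push U$ → (s1, xyyyyyyyyyy, U$)
  read x, top U: go to s1, push ε → (s1, yyyyyyyyyy, $)
  read y, top $: go to s3, push W$ → (s3, yyyyyyyyy, W$)
  read y, top W: go to s2, push UW → (s2, yyyyyyyy, UW$)
  read y, top U: go to s3, push WU → (s3, yyyyyyy, WUW$)
  read y, top W: go to s2, push UW → (s2, yyyyyy, UWUW$)
  read y, top U: go to s3, push WU → (s3, yyyyy, WUWUW$)
  read y, top W: go to s2, push UW → (s2, yyyy, UWUWUW$)
  read y, top U: go to s3, push WU → (s3, yyy, WUWUWUW$)
  read y, top W: go to s2, push UW → (s2, yy, UWUWUWUW$)
  read y, top U: go to s3, push WU → (s3, y, WUWUWUWUW$)
  read y, top W: go to s2, push UW → (s2, ε, UWUWUWUWUW$)
All input consumed; M is in state s2.

s2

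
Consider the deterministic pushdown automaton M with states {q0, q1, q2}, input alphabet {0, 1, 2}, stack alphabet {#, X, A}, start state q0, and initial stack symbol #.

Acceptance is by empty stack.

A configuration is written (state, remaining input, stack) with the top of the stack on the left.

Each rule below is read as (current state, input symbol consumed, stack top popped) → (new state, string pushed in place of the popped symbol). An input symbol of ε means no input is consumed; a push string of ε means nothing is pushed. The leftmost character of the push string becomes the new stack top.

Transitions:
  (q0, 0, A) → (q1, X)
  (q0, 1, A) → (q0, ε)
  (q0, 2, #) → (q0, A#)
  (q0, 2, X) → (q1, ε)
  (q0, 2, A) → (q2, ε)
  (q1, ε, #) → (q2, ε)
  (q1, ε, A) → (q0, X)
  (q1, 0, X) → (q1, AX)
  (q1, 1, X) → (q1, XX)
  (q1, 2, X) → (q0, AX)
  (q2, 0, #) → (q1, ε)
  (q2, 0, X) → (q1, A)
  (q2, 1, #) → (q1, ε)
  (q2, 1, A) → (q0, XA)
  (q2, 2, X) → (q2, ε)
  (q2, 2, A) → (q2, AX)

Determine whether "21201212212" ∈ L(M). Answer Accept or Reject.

(q0, 21201212212, #)
  read 2, top #: go to q0, push A# → (q0, 1201212212, A#)
  read 1, top A: go to q0, push ε → (q0, 201212212, #)
  read 2, top #: go to q0, push A# → (q0, 01212212, A#)
  read 0, top A: go to q1, push X → (q1, 1212212, X#)
  read 1, top X: go to q1, push XX → (q1, 212212, XX#)
  read 2, top X: go to q0, push AX → (q0, 12212, AXX#)
  read 1, top A: go to q0, push ε → (q0, 2212, XX#)
  read 2, top X: go to q1, push ε → (q1, 212, X#)
  read 2, top X: go to q0, push AX → (q0, 12, AX#)
  read 1, top A: go to q0, push ε → (q0, 2, X#)
  read 2, top X: go to q1, push ε → (q1, ε, #)
  ε-move, top #: go to q2, push ε → (q2, ε, ε)
All input consumed and the stack is empty.

Accept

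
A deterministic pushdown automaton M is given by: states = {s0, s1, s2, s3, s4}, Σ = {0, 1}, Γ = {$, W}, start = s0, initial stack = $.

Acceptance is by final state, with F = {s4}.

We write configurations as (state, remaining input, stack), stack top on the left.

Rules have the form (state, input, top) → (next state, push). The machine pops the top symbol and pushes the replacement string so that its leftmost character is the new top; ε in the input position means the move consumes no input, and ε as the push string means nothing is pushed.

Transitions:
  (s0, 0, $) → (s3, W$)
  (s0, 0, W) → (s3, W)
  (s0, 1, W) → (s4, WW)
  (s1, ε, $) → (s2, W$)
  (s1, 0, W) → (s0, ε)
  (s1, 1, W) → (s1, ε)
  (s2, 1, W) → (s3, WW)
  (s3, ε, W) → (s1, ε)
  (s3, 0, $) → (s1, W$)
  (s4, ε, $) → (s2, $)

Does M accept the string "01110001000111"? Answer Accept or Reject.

(s0, 01110001000111, $)
  read 0, top $: go to s3, push W$ → (s3, 1110001000111, W$)
  ε-move, top W: go to s1, push ε → (s1, 1110001000111, $)
  ε-move, top $: go to s2, push W$ → (s2, 1110001000111, W$)
  read 1, top W: go to s3, push WW → (s3, 110001000111, WW$)
  ε-move, top W: go to s1, push ε → (s1, 110001000111, W$)
  read 1, top W: go to s1, push ε → (s1, 10001000111, $)
  ε-move, top $: go to s2, push W$ → (s2, 10001000111, W$)
  read 1, top W: go to s3, push WW → (s3, 0001000111, WW$)
  ε-move, top W: go to s1, push ε → (s1, 0001000111, W$)
  read 0, top W: go to s0, push ε → (s0, 001000111, $)
  read 0, top $: go to s3, push W$ → (s3, 01000111, W$)
  ε-move, top W: go to s1, push ε → (s1, 01000111, $)
  ε-move, top $: go to s2, push W$ → (s2, 01000111, W$)
No transition applies at (s2, 01000111, W$); input not fully consumed.

Reject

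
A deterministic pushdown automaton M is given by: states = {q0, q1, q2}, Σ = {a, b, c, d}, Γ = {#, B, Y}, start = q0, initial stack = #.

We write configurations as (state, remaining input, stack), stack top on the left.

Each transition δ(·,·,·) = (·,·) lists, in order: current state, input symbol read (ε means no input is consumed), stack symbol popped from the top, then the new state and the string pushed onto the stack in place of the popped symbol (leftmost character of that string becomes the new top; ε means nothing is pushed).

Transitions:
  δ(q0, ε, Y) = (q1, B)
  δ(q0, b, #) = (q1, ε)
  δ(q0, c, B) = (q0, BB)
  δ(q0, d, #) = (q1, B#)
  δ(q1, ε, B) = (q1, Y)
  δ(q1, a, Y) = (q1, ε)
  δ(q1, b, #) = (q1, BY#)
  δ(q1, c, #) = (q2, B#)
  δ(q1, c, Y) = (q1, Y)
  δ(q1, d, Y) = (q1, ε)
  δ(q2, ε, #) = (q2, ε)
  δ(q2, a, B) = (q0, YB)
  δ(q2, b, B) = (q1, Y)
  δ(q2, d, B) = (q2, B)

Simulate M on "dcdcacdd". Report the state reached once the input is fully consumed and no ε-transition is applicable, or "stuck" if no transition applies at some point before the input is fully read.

(q0, dcdcacdd, #) ⊢ (q1, cdcacdd, B#) ⊢ (q1, cdcacdd, Y#) ⊢ (q1, dcacdd, Y#) ⊢ (q1, cacdd, #) ⊢ (q2, acdd, B#) ⊢ (q0, cdd, YB#) ⊢ (q1, cdd, BB#) ⊢ (q1, cdd, YB#) ⊢ (q1, dd, YB#) ⊢ (q1, d, B#) ⊢ (q1, d, Y#) ⊢ (q1, ε, #)
All input consumed; M is in state q1.

q1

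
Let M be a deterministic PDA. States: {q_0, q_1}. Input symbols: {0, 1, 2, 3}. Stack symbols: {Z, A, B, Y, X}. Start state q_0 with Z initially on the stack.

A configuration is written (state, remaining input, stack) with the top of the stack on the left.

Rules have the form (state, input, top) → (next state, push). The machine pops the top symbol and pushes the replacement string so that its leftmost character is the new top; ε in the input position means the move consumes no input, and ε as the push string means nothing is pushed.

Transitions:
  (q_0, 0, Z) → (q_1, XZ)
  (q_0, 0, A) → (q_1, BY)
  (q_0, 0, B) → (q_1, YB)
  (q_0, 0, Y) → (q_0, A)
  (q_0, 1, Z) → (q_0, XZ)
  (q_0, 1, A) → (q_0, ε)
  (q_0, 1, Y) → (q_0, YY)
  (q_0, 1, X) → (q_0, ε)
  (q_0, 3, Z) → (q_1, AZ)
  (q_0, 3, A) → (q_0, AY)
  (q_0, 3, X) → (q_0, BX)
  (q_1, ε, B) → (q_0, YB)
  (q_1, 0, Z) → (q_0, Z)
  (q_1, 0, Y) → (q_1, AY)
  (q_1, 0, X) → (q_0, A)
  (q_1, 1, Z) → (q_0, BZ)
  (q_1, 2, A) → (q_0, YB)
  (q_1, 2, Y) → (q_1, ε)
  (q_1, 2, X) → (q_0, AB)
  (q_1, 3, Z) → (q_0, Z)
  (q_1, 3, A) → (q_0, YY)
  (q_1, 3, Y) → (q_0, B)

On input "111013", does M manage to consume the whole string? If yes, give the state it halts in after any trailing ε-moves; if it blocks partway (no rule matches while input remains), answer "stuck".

stuck

(q_0, 111013, Z) ⊢ (q_0, 11013, XZ) ⊢ (q_0, 1013, Z) ⊢ (q_0, 013, XZ)
No transition for (q_0, 0, top X); M blocks with input 013 remaining.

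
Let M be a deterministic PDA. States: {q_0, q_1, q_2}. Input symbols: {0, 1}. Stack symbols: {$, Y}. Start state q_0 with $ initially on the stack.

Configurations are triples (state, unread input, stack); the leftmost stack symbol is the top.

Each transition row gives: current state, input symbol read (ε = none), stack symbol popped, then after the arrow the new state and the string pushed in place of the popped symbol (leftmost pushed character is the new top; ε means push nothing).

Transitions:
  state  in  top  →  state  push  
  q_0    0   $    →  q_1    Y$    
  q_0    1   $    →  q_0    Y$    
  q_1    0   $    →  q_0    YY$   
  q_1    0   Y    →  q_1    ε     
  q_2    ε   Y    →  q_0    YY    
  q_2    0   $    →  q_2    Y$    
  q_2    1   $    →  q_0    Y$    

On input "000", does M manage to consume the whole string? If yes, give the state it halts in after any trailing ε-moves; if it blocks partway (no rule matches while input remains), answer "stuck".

q_0

(q_0, 000, $) ⊢ (q_1, 00, Y$) ⊢ (q_1, 0, $) ⊢ (q_0, ε, YY$)
All input consumed; M is in state q_0.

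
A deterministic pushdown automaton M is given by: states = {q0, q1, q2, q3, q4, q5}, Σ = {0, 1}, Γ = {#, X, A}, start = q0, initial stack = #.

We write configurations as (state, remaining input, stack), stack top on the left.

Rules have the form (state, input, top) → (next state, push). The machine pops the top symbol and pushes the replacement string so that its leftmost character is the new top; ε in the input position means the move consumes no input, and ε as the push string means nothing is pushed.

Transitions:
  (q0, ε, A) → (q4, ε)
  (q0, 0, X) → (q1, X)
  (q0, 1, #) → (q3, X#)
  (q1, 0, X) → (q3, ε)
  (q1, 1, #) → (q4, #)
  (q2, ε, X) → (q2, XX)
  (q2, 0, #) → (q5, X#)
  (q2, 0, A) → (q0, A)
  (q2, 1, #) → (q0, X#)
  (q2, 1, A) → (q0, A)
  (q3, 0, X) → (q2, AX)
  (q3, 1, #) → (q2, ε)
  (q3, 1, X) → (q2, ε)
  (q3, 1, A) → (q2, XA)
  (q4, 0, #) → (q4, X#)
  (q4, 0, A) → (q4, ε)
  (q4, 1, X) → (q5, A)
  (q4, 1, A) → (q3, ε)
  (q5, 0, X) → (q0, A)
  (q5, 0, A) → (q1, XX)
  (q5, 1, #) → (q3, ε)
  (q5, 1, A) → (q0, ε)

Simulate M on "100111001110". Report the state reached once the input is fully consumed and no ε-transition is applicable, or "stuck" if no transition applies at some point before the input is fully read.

(q0, 100111001110, #)
  read 1, top #: go to q3, push X# → (q3, 00111001110, X#)
  read 0, top X: go to q2, push AX → (q2, 0111001110, AX#)
  read 0, top A: go to q0, push A → (q0, 111001110, AX#)
  ε-move, top A: go to q4, push ε → (q4, 111001110, X#)
  read 1, top X: go to q5, push A → (q5, 11001110, A#)
  read 1, top A: go to q0, push ε → (q0, 1001110, #)
  read 1, top #: go to q3, push X# → (q3, 001110, X#)
  read 0, top X: go to q2, push AX → (q2, 01110, AX#)
  read 0, top A: go to q0, push A → (q0, 1110, AX#)
  ε-move, top A: go to q4, push ε → (q4, 1110, X#)
  read 1, top X: go to q5, push A → (q5, 110, A#)
  read 1, top A: go to q0, push ε → (q0, 10, #)
  read 1, top #: go to q3, push X# → (q3, 0, X#)
  read 0, top X: go to q2, push AX → (q2, ε, AX#)
All input consumed; M is in state q2.

q2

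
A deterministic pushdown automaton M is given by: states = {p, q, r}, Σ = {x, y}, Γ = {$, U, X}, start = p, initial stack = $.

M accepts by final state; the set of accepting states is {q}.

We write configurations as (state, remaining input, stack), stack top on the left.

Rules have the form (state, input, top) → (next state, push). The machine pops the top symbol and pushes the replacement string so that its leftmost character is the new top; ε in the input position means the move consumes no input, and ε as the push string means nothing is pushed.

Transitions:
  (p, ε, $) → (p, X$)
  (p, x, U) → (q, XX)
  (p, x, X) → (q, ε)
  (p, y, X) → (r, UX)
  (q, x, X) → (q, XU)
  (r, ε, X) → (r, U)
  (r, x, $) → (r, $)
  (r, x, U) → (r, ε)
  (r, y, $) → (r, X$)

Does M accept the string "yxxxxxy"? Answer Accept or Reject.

Reject

(p, yxxxxxy, $)
  ε-move, top $: go to p, push X$ → (p, yxxxxxy, X$)
  read y, top X: go to r, push UX → (r, xxxxxy, UX$)
  read x, top U: go to r, push ε → (r, xxxxy, X$)
  ε-move, top X: go to r, push U → (r, xxxxy, U$)
  read x, top U: go to r, push ε → (r, xxxy, $)
  read x, top $: go to r, push $ → (r, xxy, $)
  read x, top $: go to r, push $ → (r, xy, $)
  read x, top $: go to r, push $ → (r, y, $)
  read y, top $: go to r, push X$ → (r, ε, X$)
  ε-move, top X: go to r, push U → (r, ε, U$)
All input consumed; state r ∉ F and no further ε-move applies.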